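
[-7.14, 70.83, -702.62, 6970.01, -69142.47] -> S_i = -7.14*(-9.92)^i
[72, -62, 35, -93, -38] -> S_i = Random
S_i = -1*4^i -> [-1, -4, -16, -64, -256]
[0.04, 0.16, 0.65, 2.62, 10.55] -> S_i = 0.04*4.03^i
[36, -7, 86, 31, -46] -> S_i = Random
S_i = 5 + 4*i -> [5, 9, 13, 17, 21]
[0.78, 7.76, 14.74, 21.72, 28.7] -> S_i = 0.78 + 6.98*i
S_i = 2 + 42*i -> [2, 44, 86, 128, 170]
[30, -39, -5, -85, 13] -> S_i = Random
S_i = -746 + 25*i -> [-746, -721, -696, -671, -646]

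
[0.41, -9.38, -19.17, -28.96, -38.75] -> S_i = 0.41 + -9.79*i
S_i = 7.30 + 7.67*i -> [7.3, 14.97, 22.64, 30.31, 37.98]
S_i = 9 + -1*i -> [9, 8, 7, 6, 5]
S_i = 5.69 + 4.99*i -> [5.69, 10.68, 15.67, 20.66, 25.65]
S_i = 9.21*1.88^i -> [9.21, 17.31, 32.55, 61.2, 115.05]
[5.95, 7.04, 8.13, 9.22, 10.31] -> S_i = 5.95 + 1.09*i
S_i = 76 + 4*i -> [76, 80, 84, 88, 92]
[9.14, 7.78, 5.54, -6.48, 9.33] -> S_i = Random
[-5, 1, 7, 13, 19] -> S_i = -5 + 6*i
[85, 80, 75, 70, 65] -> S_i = 85 + -5*i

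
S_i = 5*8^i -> [5, 40, 320, 2560, 20480]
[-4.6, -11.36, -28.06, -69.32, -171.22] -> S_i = -4.60*2.47^i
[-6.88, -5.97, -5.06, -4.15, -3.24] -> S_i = -6.88 + 0.91*i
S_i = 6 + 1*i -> [6, 7, 8, 9, 10]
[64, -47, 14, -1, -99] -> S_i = Random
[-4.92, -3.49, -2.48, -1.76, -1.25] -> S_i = -4.92*0.71^i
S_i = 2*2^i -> [2, 4, 8, 16, 32]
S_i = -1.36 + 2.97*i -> [-1.36, 1.61, 4.58, 7.55, 10.52]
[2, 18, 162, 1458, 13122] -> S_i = 2*9^i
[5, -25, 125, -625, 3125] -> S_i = 5*-5^i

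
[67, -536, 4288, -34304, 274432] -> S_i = 67*-8^i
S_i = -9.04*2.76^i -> [-9.04, -24.95, -68.86, -190.06, -524.57]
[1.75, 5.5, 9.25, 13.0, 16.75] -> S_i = 1.75 + 3.75*i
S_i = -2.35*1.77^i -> [-2.35, -4.16, -7.36, -13.03, -23.07]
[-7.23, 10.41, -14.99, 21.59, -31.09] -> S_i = -7.23*(-1.44)^i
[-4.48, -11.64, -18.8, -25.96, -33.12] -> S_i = -4.48 + -7.16*i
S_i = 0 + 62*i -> [0, 62, 124, 186, 248]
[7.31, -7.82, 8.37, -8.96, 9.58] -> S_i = 7.31*(-1.07)^i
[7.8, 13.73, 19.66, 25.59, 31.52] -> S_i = 7.80 + 5.93*i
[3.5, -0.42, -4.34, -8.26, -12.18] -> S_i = 3.50 + -3.92*i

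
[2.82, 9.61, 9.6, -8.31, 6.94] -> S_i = Random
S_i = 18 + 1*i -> [18, 19, 20, 21, 22]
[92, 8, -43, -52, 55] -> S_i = Random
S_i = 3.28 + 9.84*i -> [3.28, 13.12, 22.96, 32.8, 42.64]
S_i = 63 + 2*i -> [63, 65, 67, 69, 71]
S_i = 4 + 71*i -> [4, 75, 146, 217, 288]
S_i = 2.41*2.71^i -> [2.41, 6.53, 17.7, 47.97, 129.99]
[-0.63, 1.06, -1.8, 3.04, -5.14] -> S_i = -0.63*(-1.69)^i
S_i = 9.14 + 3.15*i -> [9.14, 12.29, 15.44, 18.59, 21.74]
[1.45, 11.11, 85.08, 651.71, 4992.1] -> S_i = 1.45*7.66^i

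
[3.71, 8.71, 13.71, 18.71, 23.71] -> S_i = 3.71 + 5.00*i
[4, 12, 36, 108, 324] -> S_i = 4*3^i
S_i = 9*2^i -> [9, 18, 36, 72, 144]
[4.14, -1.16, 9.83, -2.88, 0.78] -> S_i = Random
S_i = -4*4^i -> [-4, -16, -64, -256, -1024]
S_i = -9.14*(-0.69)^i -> [-9.14, 6.31, -4.35, 3.0, -2.07]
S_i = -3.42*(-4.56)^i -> [-3.42, 15.6, -71.11, 324.28, -1478.72]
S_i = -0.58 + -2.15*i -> [-0.58, -2.73, -4.88, -7.03, -9.18]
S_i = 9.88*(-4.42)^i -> [9.88, -43.67, 193.02, -853.15, 3770.91]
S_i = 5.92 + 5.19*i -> [5.92, 11.11, 16.3, 21.49, 26.68]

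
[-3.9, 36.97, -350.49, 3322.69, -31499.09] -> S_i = -3.90*(-9.48)^i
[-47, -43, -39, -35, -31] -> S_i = -47 + 4*i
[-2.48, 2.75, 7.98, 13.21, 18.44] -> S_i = -2.48 + 5.23*i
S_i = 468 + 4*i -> [468, 472, 476, 480, 484]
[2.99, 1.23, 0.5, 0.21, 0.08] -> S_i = 2.99*0.41^i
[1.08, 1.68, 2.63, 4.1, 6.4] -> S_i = 1.08*1.56^i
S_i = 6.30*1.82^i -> [6.3, 11.47, 20.87, 37.98, 69.12]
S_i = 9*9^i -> [9, 81, 729, 6561, 59049]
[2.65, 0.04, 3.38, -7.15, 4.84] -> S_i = Random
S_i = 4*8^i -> [4, 32, 256, 2048, 16384]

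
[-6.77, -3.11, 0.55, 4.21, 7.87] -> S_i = -6.77 + 3.66*i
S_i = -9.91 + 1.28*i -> [-9.91, -8.63, -7.35, -6.07, -4.79]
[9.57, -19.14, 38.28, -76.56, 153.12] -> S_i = 9.57*(-2.00)^i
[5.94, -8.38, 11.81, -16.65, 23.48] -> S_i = 5.94*(-1.41)^i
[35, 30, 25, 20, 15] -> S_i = 35 + -5*i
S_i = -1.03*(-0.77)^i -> [-1.03, 0.79, -0.61, 0.47, -0.36]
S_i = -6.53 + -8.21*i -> [-6.53, -14.74, -22.95, -31.16, -39.37]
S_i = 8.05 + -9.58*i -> [8.05, -1.53, -11.11, -20.69, -30.27]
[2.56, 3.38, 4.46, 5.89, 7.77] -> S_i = 2.56*1.32^i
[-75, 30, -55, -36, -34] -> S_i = Random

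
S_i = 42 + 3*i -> [42, 45, 48, 51, 54]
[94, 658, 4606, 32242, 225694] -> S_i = 94*7^i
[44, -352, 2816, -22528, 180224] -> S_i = 44*-8^i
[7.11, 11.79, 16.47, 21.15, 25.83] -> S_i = 7.11 + 4.68*i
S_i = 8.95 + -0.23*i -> [8.95, 8.72, 8.49, 8.26, 8.03]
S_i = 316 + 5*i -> [316, 321, 326, 331, 336]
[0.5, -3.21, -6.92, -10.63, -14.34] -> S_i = 0.50 + -3.71*i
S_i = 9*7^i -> [9, 63, 441, 3087, 21609]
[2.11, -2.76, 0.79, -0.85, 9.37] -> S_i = Random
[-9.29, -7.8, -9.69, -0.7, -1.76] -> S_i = Random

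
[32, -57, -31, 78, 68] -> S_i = Random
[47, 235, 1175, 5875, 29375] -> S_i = 47*5^i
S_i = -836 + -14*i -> [-836, -850, -864, -878, -892]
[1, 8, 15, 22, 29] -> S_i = 1 + 7*i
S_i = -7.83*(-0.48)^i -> [-7.83, 3.76, -1.8, 0.87, -0.42]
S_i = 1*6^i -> [1, 6, 36, 216, 1296]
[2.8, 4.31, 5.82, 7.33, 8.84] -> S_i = 2.80 + 1.51*i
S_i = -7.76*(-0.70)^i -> [-7.76, 5.43, -3.8, 2.66, -1.86]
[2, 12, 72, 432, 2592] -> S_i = 2*6^i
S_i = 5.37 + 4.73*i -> [5.37, 10.1, 14.83, 19.56, 24.29]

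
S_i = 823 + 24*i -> [823, 847, 871, 895, 919]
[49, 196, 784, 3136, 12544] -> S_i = 49*4^i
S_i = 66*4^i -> [66, 264, 1056, 4224, 16896]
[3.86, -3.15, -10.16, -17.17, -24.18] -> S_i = 3.86 + -7.01*i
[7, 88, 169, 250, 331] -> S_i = 7 + 81*i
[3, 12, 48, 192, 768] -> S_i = 3*4^i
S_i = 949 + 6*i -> [949, 955, 961, 967, 973]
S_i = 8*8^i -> [8, 64, 512, 4096, 32768]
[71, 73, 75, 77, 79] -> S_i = 71 + 2*i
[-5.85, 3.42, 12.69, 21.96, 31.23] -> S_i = -5.85 + 9.27*i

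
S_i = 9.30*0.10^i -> [9.3, 0.93, 0.09, 0.01, 0.0]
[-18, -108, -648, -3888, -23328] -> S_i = -18*6^i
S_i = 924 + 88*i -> [924, 1012, 1100, 1188, 1276]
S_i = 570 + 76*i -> [570, 646, 722, 798, 874]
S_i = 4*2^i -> [4, 8, 16, 32, 64]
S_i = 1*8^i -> [1, 8, 64, 512, 4096]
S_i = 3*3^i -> [3, 9, 27, 81, 243]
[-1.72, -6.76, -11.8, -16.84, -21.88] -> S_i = -1.72 + -5.04*i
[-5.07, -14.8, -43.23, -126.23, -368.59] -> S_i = -5.07*2.92^i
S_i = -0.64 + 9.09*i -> [-0.64, 8.45, 17.54, 26.63, 35.72]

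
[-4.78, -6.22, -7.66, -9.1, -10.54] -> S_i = -4.78 + -1.44*i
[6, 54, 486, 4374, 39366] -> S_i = 6*9^i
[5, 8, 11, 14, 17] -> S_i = 5 + 3*i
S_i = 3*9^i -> [3, 27, 243, 2187, 19683]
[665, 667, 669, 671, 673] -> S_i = 665 + 2*i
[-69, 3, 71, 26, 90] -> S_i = Random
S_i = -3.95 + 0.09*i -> [-3.95, -3.86, -3.77, -3.68, -3.59]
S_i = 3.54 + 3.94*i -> [3.54, 7.48, 11.42, 15.36, 19.3]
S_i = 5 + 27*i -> [5, 32, 59, 86, 113]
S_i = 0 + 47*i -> [0, 47, 94, 141, 188]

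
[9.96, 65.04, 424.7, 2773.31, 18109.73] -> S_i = 9.96*6.53^i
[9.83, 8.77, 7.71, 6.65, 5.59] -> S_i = 9.83 + -1.06*i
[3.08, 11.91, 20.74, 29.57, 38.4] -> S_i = 3.08 + 8.83*i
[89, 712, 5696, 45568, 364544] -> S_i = 89*8^i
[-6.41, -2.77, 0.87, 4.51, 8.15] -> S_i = -6.41 + 3.64*i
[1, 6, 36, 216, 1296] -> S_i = 1*6^i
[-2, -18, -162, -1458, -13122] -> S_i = -2*9^i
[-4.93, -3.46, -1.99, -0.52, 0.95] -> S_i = -4.93 + 1.47*i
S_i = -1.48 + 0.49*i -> [-1.48, -0.99, -0.5, -0.01, 0.48]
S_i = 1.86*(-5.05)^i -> [1.86, -9.39, 47.43, -239.54, 1209.7]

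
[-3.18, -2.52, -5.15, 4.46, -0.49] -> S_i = Random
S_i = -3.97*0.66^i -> [-3.97, -2.62, -1.73, -1.14, -0.75]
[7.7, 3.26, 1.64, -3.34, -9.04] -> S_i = Random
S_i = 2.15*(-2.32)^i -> [2.15, -4.99, 11.57, -26.85, 62.29]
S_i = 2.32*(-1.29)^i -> [2.32, -2.99, 3.86, -4.98, 6.42]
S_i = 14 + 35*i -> [14, 49, 84, 119, 154]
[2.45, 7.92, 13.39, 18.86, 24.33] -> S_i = 2.45 + 5.47*i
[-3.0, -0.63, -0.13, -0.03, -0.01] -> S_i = -3.00*0.21^i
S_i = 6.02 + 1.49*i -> [6.02, 7.51, 9.0, 10.49, 11.98]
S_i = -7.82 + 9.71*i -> [-7.82, 1.89, 11.6, 21.31, 31.02]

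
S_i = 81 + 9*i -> [81, 90, 99, 108, 117]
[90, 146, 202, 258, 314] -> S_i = 90 + 56*i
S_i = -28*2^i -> [-28, -56, -112, -224, -448]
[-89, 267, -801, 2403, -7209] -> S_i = -89*-3^i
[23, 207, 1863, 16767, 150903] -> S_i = 23*9^i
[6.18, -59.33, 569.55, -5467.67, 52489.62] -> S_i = 6.18*(-9.60)^i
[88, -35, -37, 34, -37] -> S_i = Random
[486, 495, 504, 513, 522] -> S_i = 486 + 9*i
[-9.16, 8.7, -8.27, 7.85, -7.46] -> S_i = -9.16*(-0.95)^i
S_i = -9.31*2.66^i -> [-9.31, -24.76, -65.87, -175.22, -466.1]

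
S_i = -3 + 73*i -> [-3, 70, 143, 216, 289]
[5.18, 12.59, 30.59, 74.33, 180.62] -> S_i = 5.18*2.43^i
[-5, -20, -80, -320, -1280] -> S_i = -5*4^i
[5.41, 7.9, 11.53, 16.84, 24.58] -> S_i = 5.41*1.46^i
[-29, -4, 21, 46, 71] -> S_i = -29 + 25*i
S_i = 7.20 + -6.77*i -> [7.2, 0.43, -6.34, -13.11, -19.88]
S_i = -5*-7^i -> [-5, 35, -245, 1715, -12005]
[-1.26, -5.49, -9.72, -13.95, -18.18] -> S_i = -1.26 + -4.23*i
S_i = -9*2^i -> [-9, -18, -36, -72, -144]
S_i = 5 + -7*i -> [5, -2, -9, -16, -23]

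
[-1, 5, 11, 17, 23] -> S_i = -1 + 6*i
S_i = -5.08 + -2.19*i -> [-5.08, -7.27, -9.46, -11.65, -13.84]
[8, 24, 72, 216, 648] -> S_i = 8*3^i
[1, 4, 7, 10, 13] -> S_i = 1 + 3*i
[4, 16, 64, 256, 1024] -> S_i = 4*4^i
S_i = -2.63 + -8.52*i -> [-2.63, -11.15, -19.67, -28.19, -36.71]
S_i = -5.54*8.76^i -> [-5.54, -48.53, -425.13, -3724.11, -32623.17]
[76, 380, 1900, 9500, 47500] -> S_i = 76*5^i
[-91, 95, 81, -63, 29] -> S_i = Random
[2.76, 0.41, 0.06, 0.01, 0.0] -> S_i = 2.76*0.15^i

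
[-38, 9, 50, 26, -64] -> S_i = Random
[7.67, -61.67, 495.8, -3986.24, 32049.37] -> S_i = 7.67*(-8.04)^i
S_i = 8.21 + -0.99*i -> [8.21, 7.22, 6.23, 5.24, 4.25]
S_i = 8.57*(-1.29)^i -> [8.57, -11.06, 14.26, -18.4, 23.73]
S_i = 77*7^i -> [77, 539, 3773, 26411, 184877]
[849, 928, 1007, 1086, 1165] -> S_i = 849 + 79*i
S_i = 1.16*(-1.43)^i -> [1.16, -1.66, 2.37, -3.39, 4.85]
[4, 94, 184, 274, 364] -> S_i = 4 + 90*i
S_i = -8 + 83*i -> [-8, 75, 158, 241, 324]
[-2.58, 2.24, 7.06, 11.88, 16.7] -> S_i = -2.58 + 4.82*i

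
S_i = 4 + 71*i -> [4, 75, 146, 217, 288]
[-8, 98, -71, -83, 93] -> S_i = Random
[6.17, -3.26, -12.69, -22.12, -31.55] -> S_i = 6.17 + -9.43*i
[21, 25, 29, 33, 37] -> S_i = 21 + 4*i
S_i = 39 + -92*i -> [39, -53, -145, -237, -329]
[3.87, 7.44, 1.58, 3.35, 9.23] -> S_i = Random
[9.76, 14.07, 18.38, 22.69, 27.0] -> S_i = 9.76 + 4.31*i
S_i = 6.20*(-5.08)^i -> [6.2, -31.5, 160.0, -812.8, 4129.02]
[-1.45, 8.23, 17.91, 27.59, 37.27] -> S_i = -1.45 + 9.68*i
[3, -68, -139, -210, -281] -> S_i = 3 + -71*i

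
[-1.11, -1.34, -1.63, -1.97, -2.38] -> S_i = -1.11*1.21^i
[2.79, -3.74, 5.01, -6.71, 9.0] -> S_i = 2.79*(-1.34)^i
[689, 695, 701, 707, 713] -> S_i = 689 + 6*i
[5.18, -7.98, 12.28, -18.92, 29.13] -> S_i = 5.18*(-1.54)^i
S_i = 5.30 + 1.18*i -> [5.3, 6.48, 7.66, 8.84, 10.02]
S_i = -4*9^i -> [-4, -36, -324, -2916, -26244]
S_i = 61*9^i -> [61, 549, 4941, 44469, 400221]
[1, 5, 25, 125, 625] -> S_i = 1*5^i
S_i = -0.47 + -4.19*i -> [-0.47, -4.66, -8.85, -13.04, -17.23]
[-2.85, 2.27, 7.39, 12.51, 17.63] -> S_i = -2.85 + 5.12*i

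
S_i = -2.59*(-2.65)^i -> [-2.59, 6.86, -18.19, 48.2, -127.73]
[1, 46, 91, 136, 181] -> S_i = 1 + 45*i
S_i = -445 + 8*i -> [-445, -437, -429, -421, -413]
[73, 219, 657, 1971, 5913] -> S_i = 73*3^i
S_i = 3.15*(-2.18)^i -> [3.15, -6.87, 14.97, -32.63, 71.14]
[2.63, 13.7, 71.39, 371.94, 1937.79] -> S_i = 2.63*5.21^i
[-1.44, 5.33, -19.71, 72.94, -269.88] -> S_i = -1.44*(-3.70)^i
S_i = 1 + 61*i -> [1, 62, 123, 184, 245]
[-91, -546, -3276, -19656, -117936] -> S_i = -91*6^i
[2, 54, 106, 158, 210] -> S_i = 2 + 52*i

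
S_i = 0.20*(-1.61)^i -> [0.2, -0.32, 0.52, -0.83, 1.34]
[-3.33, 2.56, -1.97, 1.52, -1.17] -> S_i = -3.33*(-0.77)^i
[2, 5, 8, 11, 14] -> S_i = 2 + 3*i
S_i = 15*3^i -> [15, 45, 135, 405, 1215]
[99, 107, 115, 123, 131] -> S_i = 99 + 8*i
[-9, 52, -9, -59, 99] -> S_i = Random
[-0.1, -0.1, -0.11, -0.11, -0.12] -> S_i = -0.10*1.04^i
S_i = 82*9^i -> [82, 738, 6642, 59778, 538002]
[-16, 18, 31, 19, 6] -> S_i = Random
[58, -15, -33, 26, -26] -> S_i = Random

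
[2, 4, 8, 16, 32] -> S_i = 2*2^i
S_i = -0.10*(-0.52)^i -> [-0.1, 0.05, -0.03, 0.01, -0.01]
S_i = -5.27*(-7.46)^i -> [-5.27, 39.31, -293.28, 2187.9, -16321.72]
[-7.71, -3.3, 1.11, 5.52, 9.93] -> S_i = -7.71 + 4.41*i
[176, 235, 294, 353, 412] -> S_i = 176 + 59*i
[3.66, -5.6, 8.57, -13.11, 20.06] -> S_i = 3.66*(-1.53)^i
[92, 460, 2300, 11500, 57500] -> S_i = 92*5^i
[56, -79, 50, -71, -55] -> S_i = Random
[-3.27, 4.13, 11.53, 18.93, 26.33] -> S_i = -3.27 + 7.40*i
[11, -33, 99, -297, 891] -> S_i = 11*-3^i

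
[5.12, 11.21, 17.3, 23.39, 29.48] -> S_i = 5.12 + 6.09*i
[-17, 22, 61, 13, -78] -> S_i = Random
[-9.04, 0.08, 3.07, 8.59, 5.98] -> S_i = Random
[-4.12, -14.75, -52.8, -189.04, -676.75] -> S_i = -4.12*3.58^i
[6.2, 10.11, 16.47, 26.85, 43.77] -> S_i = 6.20*1.63^i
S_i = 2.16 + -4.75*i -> [2.16, -2.59, -7.34, -12.09, -16.84]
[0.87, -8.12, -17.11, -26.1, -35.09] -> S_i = 0.87 + -8.99*i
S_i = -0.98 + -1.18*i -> [-0.98, -2.16, -3.34, -4.52, -5.7]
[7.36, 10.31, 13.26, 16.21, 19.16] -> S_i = 7.36 + 2.95*i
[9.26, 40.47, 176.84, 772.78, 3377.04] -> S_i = 9.26*4.37^i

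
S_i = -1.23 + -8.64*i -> [-1.23, -9.87, -18.51, -27.15, -35.79]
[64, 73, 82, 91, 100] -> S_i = 64 + 9*i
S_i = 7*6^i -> [7, 42, 252, 1512, 9072]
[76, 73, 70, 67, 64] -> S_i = 76 + -3*i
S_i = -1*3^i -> [-1, -3, -9, -27, -81]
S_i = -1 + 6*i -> [-1, 5, 11, 17, 23]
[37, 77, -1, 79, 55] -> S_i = Random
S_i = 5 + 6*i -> [5, 11, 17, 23, 29]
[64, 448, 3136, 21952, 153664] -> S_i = 64*7^i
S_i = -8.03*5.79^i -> [-8.03, -46.49, -269.2, -1558.66, -9024.64]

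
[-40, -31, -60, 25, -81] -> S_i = Random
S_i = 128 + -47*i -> [128, 81, 34, -13, -60]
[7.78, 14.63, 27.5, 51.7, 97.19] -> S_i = 7.78*1.88^i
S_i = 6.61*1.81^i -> [6.61, 11.96, 21.66, 39.2, 70.94]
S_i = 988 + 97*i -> [988, 1085, 1182, 1279, 1376]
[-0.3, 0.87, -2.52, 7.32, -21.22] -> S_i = -0.30*(-2.90)^i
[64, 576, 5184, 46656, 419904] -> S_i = 64*9^i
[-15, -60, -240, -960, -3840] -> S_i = -15*4^i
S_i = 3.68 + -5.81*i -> [3.68, -2.13, -7.94, -13.75, -19.56]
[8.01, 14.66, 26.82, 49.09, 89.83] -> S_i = 8.01*1.83^i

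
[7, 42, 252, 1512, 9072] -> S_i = 7*6^i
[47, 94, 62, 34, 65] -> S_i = Random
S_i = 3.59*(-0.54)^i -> [3.59, -1.94, 1.05, -0.57, 0.31]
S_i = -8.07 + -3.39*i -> [-8.07, -11.46, -14.85, -18.24, -21.63]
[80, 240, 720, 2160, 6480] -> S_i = 80*3^i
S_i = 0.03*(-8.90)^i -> [0.03, -0.27, 2.38, -21.15, 188.23]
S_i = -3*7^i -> [-3, -21, -147, -1029, -7203]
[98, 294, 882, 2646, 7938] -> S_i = 98*3^i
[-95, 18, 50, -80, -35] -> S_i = Random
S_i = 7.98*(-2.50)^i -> [7.98, -19.95, 49.88, -124.69, 311.72]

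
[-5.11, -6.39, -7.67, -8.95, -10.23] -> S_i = -5.11 + -1.28*i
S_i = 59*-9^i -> [59, -531, 4779, -43011, 387099]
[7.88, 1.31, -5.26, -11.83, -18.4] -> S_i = 7.88 + -6.57*i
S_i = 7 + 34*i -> [7, 41, 75, 109, 143]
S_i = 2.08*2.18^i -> [2.08, 4.53, 9.88, 21.55, 46.98]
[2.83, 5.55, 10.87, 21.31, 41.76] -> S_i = 2.83*1.96^i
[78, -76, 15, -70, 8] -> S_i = Random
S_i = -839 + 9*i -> [-839, -830, -821, -812, -803]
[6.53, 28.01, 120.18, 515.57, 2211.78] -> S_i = 6.53*4.29^i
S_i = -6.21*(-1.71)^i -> [-6.21, 10.62, -18.16, 31.05, -53.1]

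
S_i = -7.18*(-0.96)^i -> [-7.18, 6.89, -6.62, 6.35, -6.1]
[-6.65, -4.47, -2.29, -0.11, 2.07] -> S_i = -6.65 + 2.18*i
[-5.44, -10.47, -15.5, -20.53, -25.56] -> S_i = -5.44 + -5.03*i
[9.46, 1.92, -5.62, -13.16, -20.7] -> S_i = 9.46 + -7.54*i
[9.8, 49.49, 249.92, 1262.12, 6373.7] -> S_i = 9.80*5.05^i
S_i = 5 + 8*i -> [5, 13, 21, 29, 37]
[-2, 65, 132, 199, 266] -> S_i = -2 + 67*i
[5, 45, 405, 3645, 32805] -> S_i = 5*9^i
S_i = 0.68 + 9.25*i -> [0.68, 9.93, 19.18, 28.43, 37.68]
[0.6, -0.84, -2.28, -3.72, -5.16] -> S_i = 0.60 + -1.44*i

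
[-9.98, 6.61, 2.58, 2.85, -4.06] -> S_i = Random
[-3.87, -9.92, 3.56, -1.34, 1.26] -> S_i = Random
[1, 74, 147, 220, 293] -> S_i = 1 + 73*i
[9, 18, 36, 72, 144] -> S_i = 9*2^i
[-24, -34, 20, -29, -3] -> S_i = Random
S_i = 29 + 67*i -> [29, 96, 163, 230, 297]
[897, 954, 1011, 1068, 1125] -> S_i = 897 + 57*i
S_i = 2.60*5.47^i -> [2.6, 14.22, 77.79, 425.54, 2327.68]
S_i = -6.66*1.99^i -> [-6.66, -13.25, -26.37, -52.48, -104.44]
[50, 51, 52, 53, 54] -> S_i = 50 + 1*i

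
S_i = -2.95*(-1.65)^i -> [-2.95, 4.87, -8.03, 13.25, -21.87]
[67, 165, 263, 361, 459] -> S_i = 67 + 98*i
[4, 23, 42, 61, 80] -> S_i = 4 + 19*i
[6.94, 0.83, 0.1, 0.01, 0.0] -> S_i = 6.94*0.12^i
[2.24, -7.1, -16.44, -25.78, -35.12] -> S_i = 2.24 + -9.34*i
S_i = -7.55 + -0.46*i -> [-7.55, -8.01, -8.47, -8.93, -9.39]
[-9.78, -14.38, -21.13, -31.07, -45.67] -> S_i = -9.78*1.47^i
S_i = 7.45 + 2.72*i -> [7.45, 10.17, 12.89, 15.61, 18.33]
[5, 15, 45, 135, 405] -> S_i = 5*3^i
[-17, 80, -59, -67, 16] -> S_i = Random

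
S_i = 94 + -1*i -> [94, 93, 92, 91, 90]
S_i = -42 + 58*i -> [-42, 16, 74, 132, 190]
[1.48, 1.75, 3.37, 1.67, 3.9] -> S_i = Random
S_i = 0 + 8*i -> [0, 8, 16, 24, 32]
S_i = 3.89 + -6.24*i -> [3.89, -2.35, -8.59, -14.83, -21.07]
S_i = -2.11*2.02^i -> [-2.11, -4.26, -8.61, -17.39, -35.13]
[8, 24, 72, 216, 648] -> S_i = 8*3^i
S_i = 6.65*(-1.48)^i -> [6.65, -9.84, 14.57, -21.56, 31.91]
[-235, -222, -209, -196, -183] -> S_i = -235 + 13*i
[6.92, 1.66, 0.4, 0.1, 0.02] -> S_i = 6.92*0.24^i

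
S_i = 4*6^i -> [4, 24, 144, 864, 5184]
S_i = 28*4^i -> [28, 112, 448, 1792, 7168]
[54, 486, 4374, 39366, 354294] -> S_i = 54*9^i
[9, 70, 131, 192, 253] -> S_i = 9 + 61*i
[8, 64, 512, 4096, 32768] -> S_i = 8*8^i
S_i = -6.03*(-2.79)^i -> [-6.03, 16.82, -46.94, 130.96, -365.37]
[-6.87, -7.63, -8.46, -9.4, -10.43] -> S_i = -6.87*1.11^i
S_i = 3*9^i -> [3, 27, 243, 2187, 19683]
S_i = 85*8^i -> [85, 680, 5440, 43520, 348160]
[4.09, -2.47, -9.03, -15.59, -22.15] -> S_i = 4.09 + -6.56*i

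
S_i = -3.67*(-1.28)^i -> [-3.67, 4.7, -6.01, 7.7, -9.85]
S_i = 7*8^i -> [7, 56, 448, 3584, 28672]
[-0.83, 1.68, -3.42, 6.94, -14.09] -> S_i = -0.83*(-2.03)^i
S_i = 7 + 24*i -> [7, 31, 55, 79, 103]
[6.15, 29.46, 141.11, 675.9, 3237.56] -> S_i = 6.15*4.79^i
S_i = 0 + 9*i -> [0, 9, 18, 27, 36]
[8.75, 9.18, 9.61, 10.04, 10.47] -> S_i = 8.75 + 0.43*i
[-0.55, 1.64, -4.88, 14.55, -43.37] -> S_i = -0.55*(-2.98)^i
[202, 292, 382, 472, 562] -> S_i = 202 + 90*i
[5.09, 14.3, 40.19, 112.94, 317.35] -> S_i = 5.09*2.81^i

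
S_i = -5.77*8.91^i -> [-5.77, -51.41, -458.07, -4081.4, -36365.25]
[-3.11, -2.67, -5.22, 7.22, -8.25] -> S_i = Random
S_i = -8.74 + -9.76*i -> [-8.74, -18.5, -28.26, -38.02, -47.78]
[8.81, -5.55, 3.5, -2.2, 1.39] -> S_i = 8.81*(-0.63)^i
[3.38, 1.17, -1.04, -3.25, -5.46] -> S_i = 3.38 + -2.21*i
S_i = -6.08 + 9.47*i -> [-6.08, 3.39, 12.86, 22.33, 31.8]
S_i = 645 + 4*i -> [645, 649, 653, 657, 661]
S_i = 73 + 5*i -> [73, 78, 83, 88, 93]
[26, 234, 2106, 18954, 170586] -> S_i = 26*9^i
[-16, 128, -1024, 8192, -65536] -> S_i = -16*-8^i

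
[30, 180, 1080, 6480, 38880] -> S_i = 30*6^i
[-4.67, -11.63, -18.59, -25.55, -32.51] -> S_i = -4.67 + -6.96*i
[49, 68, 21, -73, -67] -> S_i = Random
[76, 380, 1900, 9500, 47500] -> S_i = 76*5^i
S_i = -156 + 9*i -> [-156, -147, -138, -129, -120]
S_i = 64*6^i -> [64, 384, 2304, 13824, 82944]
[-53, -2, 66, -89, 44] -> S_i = Random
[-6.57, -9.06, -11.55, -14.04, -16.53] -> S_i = -6.57 + -2.49*i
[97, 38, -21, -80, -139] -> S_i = 97 + -59*i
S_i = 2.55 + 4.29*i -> [2.55, 6.84, 11.13, 15.42, 19.71]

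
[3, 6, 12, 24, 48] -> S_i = 3*2^i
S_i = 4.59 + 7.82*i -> [4.59, 12.41, 20.23, 28.05, 35.87]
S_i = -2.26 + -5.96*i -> [-2.26, -8.22, -14.18, -20.14, -26.1]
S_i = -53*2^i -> [-53, -106, -212, -424, -848]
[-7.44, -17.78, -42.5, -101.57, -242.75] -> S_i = -7.44*2.39^i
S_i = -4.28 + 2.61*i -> [-4.28, -1.67, 0.94, 3.55, 6.16]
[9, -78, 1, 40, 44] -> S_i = Random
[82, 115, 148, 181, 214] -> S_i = 82 + 33*i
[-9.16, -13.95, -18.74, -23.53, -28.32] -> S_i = -9.16 + -4.79*i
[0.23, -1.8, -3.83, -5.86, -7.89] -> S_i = 0.23 + -2.03*i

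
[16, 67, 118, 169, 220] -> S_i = 16 + 51*i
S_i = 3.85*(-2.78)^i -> [3.85, -10.7, 29.75, -82.72, 229.95]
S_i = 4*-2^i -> [4, -8, 16, -32, 64]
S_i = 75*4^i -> [75, 300, 1200, 4800, 19200]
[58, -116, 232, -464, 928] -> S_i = 58*-2^i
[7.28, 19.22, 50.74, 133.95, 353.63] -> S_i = 7.28*2.64^i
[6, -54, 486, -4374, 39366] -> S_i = 6*-9^i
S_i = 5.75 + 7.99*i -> [5.75, 13.74, 21.73, 29.72, 37.71]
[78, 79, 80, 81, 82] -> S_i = 78 + 1*i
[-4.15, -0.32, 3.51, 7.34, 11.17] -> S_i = -4.15 + 3.83*i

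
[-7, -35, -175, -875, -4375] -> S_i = -7*5^i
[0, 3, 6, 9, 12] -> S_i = 0 + 3*i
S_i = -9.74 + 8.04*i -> [-9.74, -1.7, 6.34, 14.38, 22.42]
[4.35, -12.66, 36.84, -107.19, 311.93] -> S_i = 4.35*(-2.91)^i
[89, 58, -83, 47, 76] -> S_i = Random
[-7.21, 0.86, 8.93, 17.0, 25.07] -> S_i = -7.21 + 8.07*i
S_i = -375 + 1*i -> [-375, -374, -373, -372, -371]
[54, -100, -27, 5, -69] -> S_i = Random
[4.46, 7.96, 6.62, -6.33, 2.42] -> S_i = Random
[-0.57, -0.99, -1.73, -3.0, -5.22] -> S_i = -0.57*1.74^i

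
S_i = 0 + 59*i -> [0, 59, 118, 177, 236]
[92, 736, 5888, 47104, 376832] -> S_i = 92*8^i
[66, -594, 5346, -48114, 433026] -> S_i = 66*-9^i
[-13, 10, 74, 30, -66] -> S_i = Random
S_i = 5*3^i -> [5, 15, 45, 135, 405]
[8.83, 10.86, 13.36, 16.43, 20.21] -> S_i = 8.83*1.23^i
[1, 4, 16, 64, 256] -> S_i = 1*4^i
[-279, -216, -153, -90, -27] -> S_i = -279 + 63*i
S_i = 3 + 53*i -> [3, 56, 109, 162, 215]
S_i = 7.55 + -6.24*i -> [7.55, 1.31, -4.93, -11.17, -17.41]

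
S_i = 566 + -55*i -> [566, 511, 456, 401, 346]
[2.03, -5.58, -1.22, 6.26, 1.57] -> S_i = Random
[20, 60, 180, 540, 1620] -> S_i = 20*3^i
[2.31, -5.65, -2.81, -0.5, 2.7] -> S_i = Random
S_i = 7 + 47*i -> [7, 54, 101, 148, 195]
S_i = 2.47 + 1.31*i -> [2.47, 3.78, 5.09, 6.4, 7.71]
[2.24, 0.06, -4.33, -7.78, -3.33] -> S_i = Random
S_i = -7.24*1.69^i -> [-7.24, -12.24, -20.68, -34.95, -59.06]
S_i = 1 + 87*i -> [1, 88, 175, 262, 349]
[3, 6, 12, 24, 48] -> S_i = 3*2^i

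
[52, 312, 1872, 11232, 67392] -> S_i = 52*6^i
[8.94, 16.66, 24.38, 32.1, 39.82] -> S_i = 8.94 + 7.72*i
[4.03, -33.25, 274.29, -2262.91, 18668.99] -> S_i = 4.03*(-8.25)^i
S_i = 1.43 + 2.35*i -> [1.43, 3.78, 6.13, 8.48, 10.83]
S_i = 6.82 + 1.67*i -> [6.82, 8.49, 10.16, 11.83, 13.5]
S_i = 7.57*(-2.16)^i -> [7.57, -16.35, 35.32, -76.29, 164.78]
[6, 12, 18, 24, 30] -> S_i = 6 + 6*i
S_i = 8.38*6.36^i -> [8.38, 53.3, 338.97, 2155.83, 13711.11]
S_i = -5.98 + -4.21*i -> [-5.98, -10.19, -14.4, -18.61, -22.82]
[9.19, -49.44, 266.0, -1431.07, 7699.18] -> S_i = 9.19*(-5.38)^i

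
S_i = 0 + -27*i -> [0, -27, -54, -81, -108]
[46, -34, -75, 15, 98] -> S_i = Random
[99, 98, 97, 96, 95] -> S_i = 99 + -1*i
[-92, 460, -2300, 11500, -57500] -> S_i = -92*-5^i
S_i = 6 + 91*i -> [6, 97, 188, 279, 370]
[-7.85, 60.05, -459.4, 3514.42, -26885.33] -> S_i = -7.85*(-7.65)^i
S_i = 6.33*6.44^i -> [6.33, 40.77, 262.53, 1690.68, 10887.98]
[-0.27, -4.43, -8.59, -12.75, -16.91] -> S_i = -0.27 + -4.16*i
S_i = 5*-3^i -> [5, -15, 45, -135, 405]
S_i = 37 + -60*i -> [37, -23, -83, -143, -203]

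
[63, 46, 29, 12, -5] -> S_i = 63 + -17*i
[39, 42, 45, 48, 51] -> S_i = 39 + 3*i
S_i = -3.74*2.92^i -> [-3.74, -10.92, -31.89, -93.12, -271.9]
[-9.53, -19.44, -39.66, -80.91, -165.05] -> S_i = -9.53*2.04^i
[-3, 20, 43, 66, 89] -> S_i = -3 + 23*i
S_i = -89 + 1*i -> [-89, -88, -87, -86, -85]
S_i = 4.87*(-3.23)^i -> [4.87, -15.73, 50.81, -164.11, 530.08]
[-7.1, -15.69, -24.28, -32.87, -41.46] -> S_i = -7.10 + -8.59*i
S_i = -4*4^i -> [-4, -16, -64, -256, -1024]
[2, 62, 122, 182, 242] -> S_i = 2 + 60*i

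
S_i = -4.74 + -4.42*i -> [-4.74, -9.16, -13.58, -18.0, -22.42]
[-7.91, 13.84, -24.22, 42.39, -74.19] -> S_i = -7.91*(-1.75)^i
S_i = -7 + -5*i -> [-7, -12, -17, -22, -27]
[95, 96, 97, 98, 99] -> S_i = 95 + 1*i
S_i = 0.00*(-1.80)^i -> [0.0, -0.0, 0.0, -0.0, 0.0]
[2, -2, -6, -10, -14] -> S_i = 2 + -4*i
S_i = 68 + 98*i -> [68, 166, 264, 362, 460]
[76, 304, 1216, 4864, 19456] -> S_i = 76*4^i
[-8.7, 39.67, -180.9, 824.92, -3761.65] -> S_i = -8.70*(-4.56)^i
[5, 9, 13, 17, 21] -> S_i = 5 + 4*i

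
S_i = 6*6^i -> [6, 36, 216, 1296, 7776]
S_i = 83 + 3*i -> [83, 86, 89, 92, 95]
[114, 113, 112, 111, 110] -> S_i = 114 + -1*i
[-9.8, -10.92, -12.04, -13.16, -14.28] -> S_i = -9.80 + -1.12*i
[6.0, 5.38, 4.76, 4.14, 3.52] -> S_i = 6.00 + -0.62*i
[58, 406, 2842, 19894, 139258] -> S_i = 58*7^i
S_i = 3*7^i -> [3, 21, 147, 1029, 7203]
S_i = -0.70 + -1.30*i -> [-0.7, -2.0, -3.3, -4.6, -5.9]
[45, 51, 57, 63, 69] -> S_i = 45 + 6*i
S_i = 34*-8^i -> [34, -272, 2176, -17408, 139264]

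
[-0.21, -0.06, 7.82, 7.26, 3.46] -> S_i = Random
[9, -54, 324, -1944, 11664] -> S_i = 9*-6^i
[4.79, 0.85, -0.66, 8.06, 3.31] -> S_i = Random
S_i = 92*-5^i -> [92, -460, 2300, -11500, 57500]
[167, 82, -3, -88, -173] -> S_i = 167 + -85*i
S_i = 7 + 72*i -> [7, 79, 151, 223, 295]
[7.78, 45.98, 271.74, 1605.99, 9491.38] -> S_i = 7.78*5.91^i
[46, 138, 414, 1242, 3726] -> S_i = 46*3^i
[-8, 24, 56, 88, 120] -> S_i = -8 + 32*i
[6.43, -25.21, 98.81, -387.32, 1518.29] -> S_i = 6.43*(-3.92)^i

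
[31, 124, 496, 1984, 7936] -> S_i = 31*4^i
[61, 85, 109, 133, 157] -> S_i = 61 + 24*i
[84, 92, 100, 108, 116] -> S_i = 84 + 8*i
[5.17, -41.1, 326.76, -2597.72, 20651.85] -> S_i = 5.17*(-7.95)^i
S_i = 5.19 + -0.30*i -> [5.19, 4.89, 4.59, 4.29, 3.99]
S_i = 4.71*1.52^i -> [4.71, 7.16, 10.88, 16.54, 25.14]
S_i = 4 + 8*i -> [4, 12, 20, 28, 36]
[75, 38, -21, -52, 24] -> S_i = Random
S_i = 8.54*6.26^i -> [8.54, 53.46, 334.66, 2094.98, 13114.6]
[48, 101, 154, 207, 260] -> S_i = 48 + 53*i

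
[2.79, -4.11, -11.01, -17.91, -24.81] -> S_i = 2.79 + -6.90*i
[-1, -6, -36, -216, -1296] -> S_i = -1*6^i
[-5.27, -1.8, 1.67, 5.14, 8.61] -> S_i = -5.27 + 3.47*i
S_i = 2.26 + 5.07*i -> [2.26, 7.33, 12.4, 17.47, 22.54]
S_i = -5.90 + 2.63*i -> [-5.9, -3.27, -0.64, 1.99, 4.62]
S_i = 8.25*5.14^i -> [8.25, 42.4, 217.96, 1120.32, 5758.46]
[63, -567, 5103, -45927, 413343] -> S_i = 63*-9^i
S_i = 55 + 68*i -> [55, 123, 191, 259, 327]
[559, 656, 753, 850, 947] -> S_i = 559 + 97*i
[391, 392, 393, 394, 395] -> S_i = 391 + 1*i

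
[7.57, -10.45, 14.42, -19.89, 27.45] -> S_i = 7.57*(-1.38)^i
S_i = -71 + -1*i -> [-71, -72, -73, -74, -75]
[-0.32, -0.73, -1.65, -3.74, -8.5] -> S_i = -0.32*2.27^i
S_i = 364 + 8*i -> [364, 372, 380, 388, 396]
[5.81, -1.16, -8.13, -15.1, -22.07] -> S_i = 5.81 + -6.97*i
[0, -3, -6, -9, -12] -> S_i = 0 + -3*i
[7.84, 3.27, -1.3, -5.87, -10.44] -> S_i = 7.84 + -4.57*i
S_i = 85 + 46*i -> [85, 131, 177, 223, 269]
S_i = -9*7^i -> [-9, -63, -441, -3087, -21609]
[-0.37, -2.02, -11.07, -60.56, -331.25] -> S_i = -0.37*5.47^i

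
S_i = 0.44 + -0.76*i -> [0.44, -0.32, -1.08, -1.84, -2.6]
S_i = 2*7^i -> [2, 14, 98, 686, 4802]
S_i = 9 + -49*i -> [9, -40, -89, -138, -187]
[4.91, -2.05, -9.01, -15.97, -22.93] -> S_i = 4.91 + -6.96*i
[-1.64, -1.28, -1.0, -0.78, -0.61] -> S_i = -1.64*0.78^i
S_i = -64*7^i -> [-64, -448, -3136, -21952, -153664]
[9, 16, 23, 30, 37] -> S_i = 9 + 7*i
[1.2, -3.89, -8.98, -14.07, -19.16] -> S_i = 1.20 + -5.09*i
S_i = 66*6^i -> [66, 396, 2376, 14256, 85536]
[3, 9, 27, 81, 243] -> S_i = 3*3^i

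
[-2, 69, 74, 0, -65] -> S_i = Random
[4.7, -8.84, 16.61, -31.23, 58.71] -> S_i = 4.70*(-1.88)^i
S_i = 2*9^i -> [2, 18, 162, 1458, 13122]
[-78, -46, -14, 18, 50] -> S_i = -78 + 32*i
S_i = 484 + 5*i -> [484, 489, 494, 499, 504]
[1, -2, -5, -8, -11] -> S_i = 1 + -3*i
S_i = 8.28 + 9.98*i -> [8.28, 18.26, 28.24, 38.22, 48.2]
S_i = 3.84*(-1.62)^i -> [3.84, -6.22, 10.08, -16.33, 26.45]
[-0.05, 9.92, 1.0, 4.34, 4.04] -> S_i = Random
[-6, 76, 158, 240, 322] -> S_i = -6 + 82*i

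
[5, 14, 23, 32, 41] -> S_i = 5 + 9*i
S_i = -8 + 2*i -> [-8, -6, -4, -2, 0]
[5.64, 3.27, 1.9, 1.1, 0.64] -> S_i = 5.64*0.58^i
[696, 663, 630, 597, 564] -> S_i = 696 + -33*i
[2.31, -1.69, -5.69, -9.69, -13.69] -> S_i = 2.31 + -4.00*i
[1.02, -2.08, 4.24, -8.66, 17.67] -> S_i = 1.02*(-2.04)^i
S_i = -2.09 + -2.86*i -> [-2.09, -4.95, -7.81, -10.67, -13.53]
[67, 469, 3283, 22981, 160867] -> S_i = 67*7^i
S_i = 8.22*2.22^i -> [8.22, 18.25, 40.51, 89.94, 199.66]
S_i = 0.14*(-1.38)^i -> [0.14, -0.19, 0.27, -0.37, 0.51]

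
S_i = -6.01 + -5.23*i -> [-6.01, -11.24, -16.47, -21.7, -26.93]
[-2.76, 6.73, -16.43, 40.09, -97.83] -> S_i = -2.76*(-2.44)^i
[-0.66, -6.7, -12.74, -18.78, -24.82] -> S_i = -0.66 + -6.04*i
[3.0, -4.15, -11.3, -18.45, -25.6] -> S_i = 3.00 + -7.15*i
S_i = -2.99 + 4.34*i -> [-2.99, 1.35, 5.69, 10.03, 14.37]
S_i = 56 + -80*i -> [56, -24, -104, -184, -264]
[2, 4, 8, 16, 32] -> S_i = 2*2^i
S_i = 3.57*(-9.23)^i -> [3.57, -32.95, 304.14, -2807.2, 25910.45]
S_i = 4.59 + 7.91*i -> [4.59, 12.5, 20.41, 28.32, 36.23]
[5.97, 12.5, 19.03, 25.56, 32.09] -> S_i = 5.97 + 6.53*i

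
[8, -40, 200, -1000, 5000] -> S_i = 8*-5^i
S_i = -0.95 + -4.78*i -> [-0.95, -5.73, -10.51, -15.29, -20.07]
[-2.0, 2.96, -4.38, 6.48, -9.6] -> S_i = -2.00*(-1.48)^i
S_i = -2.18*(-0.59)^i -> [-2.18, 1.29, -0.76, 0.45, -0.26]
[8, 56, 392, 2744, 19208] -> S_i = 8*7^i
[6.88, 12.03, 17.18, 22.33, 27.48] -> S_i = 6.88 + 5.15*i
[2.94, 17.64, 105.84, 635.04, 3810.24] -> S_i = 2.94*6.00^i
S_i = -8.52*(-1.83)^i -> [-8.52, 15.59, -28.53, 52.21, -95.55]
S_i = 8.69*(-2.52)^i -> [8.69, -21.9, 55.18, -139.07, 350.45]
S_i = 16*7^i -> [16, 112, 784, 5488, 38416]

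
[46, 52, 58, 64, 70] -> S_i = 46 + 6*i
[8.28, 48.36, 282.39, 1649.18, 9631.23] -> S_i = 8.28*5.84^i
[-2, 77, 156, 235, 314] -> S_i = -2 + 79*i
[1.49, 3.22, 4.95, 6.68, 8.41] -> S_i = 1.49 + 1.73*i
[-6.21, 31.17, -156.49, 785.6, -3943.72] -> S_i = -6.21*(-5.02)^i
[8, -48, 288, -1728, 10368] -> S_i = 8*-6^i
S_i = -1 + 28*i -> [-1, 27, 55, 83, 111]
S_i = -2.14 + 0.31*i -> [-2.14, -1.83, -1.52, -1.21, -0.9]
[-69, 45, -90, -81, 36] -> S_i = Random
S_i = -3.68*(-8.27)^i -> [-3.68, 30.43, -251.69, 2081.44, -17213.53]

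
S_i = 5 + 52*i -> [5, 57, 109, 161, 213]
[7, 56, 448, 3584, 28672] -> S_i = 7*8^i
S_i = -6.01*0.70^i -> [-6.01, -4.21, -2.94, -2.06, -1.44]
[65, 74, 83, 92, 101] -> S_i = 65 + 9*i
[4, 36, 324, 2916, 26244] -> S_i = 4*9^i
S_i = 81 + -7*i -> [81, 74, 67, 60, 53]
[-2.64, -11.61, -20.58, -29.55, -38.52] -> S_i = -2.64 + -8.97*i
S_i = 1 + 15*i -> [1, 16, 31, 46, 61]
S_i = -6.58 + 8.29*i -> [-6.58, 1.71, 10.0, 18.29, 26.58]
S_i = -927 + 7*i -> [-927, -920, -913, -906, -899]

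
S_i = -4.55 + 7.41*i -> [-4.55, 2.86, 10.27, 17.68, 25.09]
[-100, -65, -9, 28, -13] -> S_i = Random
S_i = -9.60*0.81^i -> [-9.6, -7.78, -6.3, -5.1, -4.13]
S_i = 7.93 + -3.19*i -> [7.93, 4.74, 1.55, -1.64, -4.83]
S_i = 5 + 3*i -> [5, 8, 11, 14, 17]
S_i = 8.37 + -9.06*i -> [8.37, -0.69, -9.75, -18.81, -27.87]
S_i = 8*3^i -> [8, 24, 72, 216, 648]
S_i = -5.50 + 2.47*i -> [-5.5, -3.03, -0.56, 1.91, 4.38]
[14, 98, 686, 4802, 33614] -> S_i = 14*7^i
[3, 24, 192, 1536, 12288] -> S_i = 3*8^i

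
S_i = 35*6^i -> [35, 210, 1260, 7560, 45360]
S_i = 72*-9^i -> [72, -648, 5832, -52488, 472392]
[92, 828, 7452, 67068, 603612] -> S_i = 92*9^i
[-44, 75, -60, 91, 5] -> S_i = Random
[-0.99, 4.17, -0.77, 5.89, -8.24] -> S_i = Random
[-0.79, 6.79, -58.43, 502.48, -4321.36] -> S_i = -0.79*(-8.60)^i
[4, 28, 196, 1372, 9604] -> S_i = 4*7^i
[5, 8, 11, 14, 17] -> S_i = 5 + 3*i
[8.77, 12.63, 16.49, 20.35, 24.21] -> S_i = 8.77 + 3.86*i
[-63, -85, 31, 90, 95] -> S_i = Random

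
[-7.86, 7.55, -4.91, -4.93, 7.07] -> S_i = Random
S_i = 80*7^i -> [80, 560, 3920, 27440, 192080]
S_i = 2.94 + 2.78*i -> [2.94, 5.72, 8.5, 11.28, 14.06]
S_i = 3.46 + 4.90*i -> [3.46, 8.36, 13.26, 18.16, 23.06]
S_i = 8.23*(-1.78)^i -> [8.23, -14.65, 26.08, -46.42, 82.62]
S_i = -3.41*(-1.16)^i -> [-3.41, 3.96, -4.59, 5.32, -6.17]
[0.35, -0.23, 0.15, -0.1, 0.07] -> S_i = 0.35*(-0.66)^i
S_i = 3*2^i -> [3, 6, 12, 24, 48]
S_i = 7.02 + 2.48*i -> [7.02, 9.5, 11.98, 14.46, 16.94]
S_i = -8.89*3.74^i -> [-8.89, -33.25, -124.35, -465.07, -1739.35]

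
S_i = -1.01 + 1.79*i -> [-1.01, 0.78, 2.57, 4.36, 6.15]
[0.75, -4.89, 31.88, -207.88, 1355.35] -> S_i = 0.75*(-6.52)^i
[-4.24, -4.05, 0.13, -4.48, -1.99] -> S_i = Random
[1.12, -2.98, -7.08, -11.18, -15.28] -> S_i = 1.12 + -4.10*i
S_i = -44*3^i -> [-44, -132, -396, -1188, -3564]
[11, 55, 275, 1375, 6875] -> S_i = 11*5^i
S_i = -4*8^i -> [-4, -32, -256, -2048, -16384]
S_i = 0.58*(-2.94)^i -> [0.58, -1.71, 5.01, -14.74, 43.33]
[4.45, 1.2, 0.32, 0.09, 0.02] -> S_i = 4.45*0.27^i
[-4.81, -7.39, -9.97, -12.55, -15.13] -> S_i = -4.81 + -2.58*i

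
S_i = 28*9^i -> [28, 252, 2268, 20412, 183708]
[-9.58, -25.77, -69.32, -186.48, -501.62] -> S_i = -9.58*2.69^i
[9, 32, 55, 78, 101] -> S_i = 9 + 23*i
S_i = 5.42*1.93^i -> [5.42, 10.46, 20.19, 38.96, 75.2]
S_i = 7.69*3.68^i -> [7.69, 28.3, 104.14, 383.24, 1410.32]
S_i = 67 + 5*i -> [67, 72, 77, 82, 87]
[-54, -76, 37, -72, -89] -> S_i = Random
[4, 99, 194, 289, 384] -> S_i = 4 + 95*i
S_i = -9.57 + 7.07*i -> [-9.57, -2.5, 4.57, 11.64, 18.71]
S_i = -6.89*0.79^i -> [-6.89, -5.44, -4.3, -3.4, -2.68]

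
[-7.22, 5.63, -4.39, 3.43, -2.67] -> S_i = -7.22*(-0.78)^i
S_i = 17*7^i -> [17, 119, 833, 5831, 40817]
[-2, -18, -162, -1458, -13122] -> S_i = -2*9^i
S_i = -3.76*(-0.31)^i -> [-3.76, 1.17, -0.36, 0.11, -0.03]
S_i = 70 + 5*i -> [70, 75, 80, 85, 90]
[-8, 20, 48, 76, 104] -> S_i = -8 + 28*i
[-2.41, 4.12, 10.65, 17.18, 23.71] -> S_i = -2.41 + 6.53*i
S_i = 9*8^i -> [9, 72, 576, 4608, 36864]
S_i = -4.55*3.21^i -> [-4.55, -14.61, -46.88, -150.5, -483.09]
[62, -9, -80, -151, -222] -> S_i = 62 + -71*i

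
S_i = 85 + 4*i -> [85, 89, 93, 97, 101]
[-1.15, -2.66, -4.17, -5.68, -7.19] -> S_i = -1.15 + -1.51*i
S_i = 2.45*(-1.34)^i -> [2.45, -3.28, 4.4, -5.89, 7.9]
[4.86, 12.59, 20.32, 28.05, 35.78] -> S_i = 4.86 + 7.73*i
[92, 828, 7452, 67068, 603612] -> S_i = 92*9^i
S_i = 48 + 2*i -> [48, 50, 52, 54, 56]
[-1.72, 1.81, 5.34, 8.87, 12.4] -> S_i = -1.72 + 3.53*i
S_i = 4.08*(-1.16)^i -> [4.08, -4.73, 5.49, -6.37, 7.39]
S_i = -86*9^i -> [-86, -774, -6966, -62694, -564246]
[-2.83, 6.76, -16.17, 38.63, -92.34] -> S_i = -2.83*(-2.39)^i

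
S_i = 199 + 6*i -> [199, 205, 211, 217, 223]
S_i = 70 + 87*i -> [70, 157, 244, 331, 418]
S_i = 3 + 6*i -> [3, 9, 15, 21, 27]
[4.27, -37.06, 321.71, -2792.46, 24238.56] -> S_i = 4.27*(-8.68)^i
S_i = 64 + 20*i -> [64, 84, 104, 124, 144]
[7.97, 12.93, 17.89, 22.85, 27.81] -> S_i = 7.97 + 4.96*i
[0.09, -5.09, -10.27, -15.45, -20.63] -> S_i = 0.09 + -5.18*i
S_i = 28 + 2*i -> [28, 30, 32, 34, 36]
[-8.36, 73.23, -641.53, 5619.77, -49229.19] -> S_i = -8.36*(-8.76)^i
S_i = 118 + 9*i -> [118, 127, 136, 145, 154]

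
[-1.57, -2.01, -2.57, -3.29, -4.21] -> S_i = -1.57*1.28^i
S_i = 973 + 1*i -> [973, 974, 975, 976, 977]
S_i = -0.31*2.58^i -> [-0.31, -0.8, -2.06, -5.32, -13.74]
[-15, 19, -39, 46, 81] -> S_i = Random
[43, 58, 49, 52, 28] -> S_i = Random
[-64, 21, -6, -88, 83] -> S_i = Random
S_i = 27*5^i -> [27, 135, 675, 3375, 16875]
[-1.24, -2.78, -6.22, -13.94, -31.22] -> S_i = -1.24*2.24^i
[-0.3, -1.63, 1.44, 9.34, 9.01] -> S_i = Random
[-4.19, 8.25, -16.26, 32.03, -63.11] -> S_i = -4.19*(-1.97)^i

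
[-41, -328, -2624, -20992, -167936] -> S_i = -41*8^i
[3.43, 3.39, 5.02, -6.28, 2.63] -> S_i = Random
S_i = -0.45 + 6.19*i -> [-0.45, 5.74, 11.93, 18.12, 24.31]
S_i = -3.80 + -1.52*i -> [-3.8, -5.32, -6.84, -8.36, -9.88]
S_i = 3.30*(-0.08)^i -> [3.3, -0.26, 0.02, -0.0, 0.0]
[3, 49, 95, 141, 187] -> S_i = 3 + 46*i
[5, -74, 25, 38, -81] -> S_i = Random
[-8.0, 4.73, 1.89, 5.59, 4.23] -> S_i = Random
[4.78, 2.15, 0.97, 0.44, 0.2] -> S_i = 4.78*0.45^i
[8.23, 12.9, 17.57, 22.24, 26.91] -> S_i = 8.23 + 4.67*i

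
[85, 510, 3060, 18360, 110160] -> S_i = 85*6^i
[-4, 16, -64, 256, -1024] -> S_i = -4*-4^i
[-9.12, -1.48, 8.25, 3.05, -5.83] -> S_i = Random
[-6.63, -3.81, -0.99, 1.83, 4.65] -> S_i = -6.63 + 2.82*i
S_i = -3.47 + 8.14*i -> [-3.47, 4.67, 12.81, 20.95, 29.09]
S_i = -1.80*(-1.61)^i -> [-1.8, 2.9, -4.67, 7.51, -12.09]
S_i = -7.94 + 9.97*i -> [-7.94, 2.03, 12.0, 21.97, 31.94]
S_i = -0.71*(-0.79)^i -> [-0.71, 0.56, -0.44, 0.35, -0.28]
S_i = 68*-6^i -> [68, -408, 2448, -14688, 88128]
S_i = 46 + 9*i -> [46, 55, 64, 73, 82]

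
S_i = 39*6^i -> [39, 234, 1404, 8424, 50544]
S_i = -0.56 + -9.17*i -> [-0.56, -9.73, -18.9, -28.07, -37.24]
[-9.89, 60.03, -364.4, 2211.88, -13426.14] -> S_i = -9.89*(-6.07)^i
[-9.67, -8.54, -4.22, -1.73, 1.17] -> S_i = Random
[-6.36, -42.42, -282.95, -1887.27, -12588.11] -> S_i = -6.36*6.67^i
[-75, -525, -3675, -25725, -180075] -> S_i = -75*7^i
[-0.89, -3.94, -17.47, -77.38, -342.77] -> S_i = -0.89*4.43^i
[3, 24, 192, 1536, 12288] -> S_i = 3*8^i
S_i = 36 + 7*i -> [36, 43, 50, 57, 64]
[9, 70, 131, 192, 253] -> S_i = 9 + 61*i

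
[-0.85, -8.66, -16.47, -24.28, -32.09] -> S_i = -0.85 + -7.81*i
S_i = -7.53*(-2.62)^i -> [-7.53, 19.73, -51.69, 135.43, -354.81]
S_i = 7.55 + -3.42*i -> [7.55, 4.13, 0.71, -2.71, -6.13]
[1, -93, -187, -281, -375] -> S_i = 1 + -94*i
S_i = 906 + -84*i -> [906, 822, 738, 654, 570]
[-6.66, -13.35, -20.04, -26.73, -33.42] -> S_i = -6.66 + -6.69*i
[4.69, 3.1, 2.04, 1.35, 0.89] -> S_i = 4.69*0.66^i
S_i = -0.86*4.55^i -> [-0.86, -3.91, -17.8, -81.01, -368.59]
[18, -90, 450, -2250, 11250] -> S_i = 18*-5^i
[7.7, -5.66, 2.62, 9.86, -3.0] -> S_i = Random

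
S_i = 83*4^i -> [83, 332, 1328, 5312, 21248]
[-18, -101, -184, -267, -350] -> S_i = -18 + -83*i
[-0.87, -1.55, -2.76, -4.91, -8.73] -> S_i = -0.87*1.78^i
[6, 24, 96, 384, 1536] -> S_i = 6*4^i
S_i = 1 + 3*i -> [1, 4, 7, 10, 13]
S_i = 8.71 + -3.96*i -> [8.71, 4.75, 0.79, -3.17, -7.13]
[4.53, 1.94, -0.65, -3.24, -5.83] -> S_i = 4.53 + -2.59*i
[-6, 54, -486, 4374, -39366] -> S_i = -6*-9^i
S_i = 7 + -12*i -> [7, -5, -17, -29, -41]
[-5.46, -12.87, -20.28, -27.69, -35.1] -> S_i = -5.46 + -7.41*i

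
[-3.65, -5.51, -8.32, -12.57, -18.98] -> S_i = -3.65*1.51^i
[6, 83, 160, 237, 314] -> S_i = 6 + 77*i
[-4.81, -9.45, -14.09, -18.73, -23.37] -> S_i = -4.81 + -4.64*i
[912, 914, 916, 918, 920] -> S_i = 912 + 2*i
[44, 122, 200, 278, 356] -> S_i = 44 + 78*i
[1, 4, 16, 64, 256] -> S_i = 1*4^i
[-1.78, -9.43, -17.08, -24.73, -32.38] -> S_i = -1.78 + -7.65*i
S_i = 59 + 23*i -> [59, 82, 105, 128, 151]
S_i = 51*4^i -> [51, 204, 816, 3264, 13056]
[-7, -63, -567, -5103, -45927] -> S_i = -7*9^i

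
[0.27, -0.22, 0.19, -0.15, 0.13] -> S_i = 0.27*(-0.83)^i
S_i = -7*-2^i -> [-7, 14, -28, 56, -112]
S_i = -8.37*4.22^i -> [-8.37, -35.32, -149.06, -629.02, -2654.45]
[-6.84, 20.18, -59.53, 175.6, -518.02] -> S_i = -6.84*(-2.95)^i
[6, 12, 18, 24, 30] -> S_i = 6 + 6*i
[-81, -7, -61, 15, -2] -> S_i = Random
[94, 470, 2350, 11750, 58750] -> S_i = 94*5^i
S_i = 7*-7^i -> [7, -49, 343, -2401, 16807]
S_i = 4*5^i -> [4, 20, 100, 500, 2500]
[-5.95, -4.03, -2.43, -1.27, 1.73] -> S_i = Random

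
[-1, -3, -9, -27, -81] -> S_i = -1*3^i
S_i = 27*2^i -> [27, 54, 108, 216, 432]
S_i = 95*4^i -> [95, 380, 1520, 6080, 24320]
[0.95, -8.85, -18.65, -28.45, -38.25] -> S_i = 0.95 + -9.80*i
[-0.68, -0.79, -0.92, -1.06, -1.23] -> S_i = -0.68*1.16^i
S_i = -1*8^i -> [-1, -8, -64, -512, -4096]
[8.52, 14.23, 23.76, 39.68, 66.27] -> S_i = 8.52*1.67^i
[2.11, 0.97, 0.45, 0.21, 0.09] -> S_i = 2.11*0.46^i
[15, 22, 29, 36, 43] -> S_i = 15 + 7*i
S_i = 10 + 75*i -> [10, 85, 160, 235, 310]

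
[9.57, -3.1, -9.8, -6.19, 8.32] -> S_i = Random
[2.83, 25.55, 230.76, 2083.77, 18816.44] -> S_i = 2.83*9.03^i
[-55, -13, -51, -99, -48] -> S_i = Random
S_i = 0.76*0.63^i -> [0.76, 0.48, 0.3, 0.19, 0.12]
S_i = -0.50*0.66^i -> [-0.5, -0.33, -0.22, -0.14, -0.09]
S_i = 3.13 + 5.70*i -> [3.13, 8.83, 14.53, 20.23, 25.93]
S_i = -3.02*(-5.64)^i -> [-3.02, 17.03, -96.06, 541.81, -3055.79]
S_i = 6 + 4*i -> [6, 10, 14, 18, 22]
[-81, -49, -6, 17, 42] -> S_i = Random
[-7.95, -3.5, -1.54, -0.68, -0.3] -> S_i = -7.95*0.44^i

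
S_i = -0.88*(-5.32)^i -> [-0.88, 4.68, -24.91, 132.5, -704.9]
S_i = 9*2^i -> [9, 18, 36, 72, 144]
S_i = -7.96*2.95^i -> [-7.96, -23.48, -69.27, -204.35, -602.84]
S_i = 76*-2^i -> [76, -152, 304, -608, 1216]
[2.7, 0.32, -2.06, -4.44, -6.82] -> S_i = 2.70 + -2.38*i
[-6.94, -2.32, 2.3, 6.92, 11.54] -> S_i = -6.94 + 4.62*i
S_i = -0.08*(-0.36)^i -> [-0.08, 0.03, -0.01, 0.0, -0.0]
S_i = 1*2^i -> [1, 2, 4, 8, 16]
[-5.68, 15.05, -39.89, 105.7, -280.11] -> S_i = -5.68*(-2.65)^i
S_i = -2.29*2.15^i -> [-2.29, -4.92, -10.59, -22.76, -48.93]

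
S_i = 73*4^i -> [73, 292, 1168, 4672, 18688]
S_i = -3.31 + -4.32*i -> [-3.31, -7.63, -11.95, -16.27, -20.59]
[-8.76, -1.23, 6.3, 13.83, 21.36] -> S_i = -8.76 + 7.53*i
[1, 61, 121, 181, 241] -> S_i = 1 + 60*i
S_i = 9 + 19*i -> [9, 28, 47, 66, 85]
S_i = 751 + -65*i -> [751, 686, 621, 556, 491]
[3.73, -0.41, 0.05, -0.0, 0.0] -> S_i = 3.73*(-0.11)^i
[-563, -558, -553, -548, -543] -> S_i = -563 + 5*i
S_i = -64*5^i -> [-64, -320, -1600, -8000, -40000]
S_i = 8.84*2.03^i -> [8.84, 17.95, 36.43, 73.95, 150.12]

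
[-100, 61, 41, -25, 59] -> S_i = Random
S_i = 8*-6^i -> [8, -48, 288, -1728, 10368]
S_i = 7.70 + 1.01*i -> [7.7, 8.71, 9.72, 10.73, 11.74]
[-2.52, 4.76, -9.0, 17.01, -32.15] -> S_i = -2.52*(-1.89)^i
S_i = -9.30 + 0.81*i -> [-9.3, -8.49, -7.68, -6.87, -6.06]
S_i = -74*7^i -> [-74, -518, -3626, -25382, -177674]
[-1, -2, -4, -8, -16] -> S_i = -1*2^i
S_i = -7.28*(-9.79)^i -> [-7.28, 71.27, -697.75, 6830.92, -66874.75]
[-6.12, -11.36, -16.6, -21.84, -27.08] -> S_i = -6.12 + -5.24*i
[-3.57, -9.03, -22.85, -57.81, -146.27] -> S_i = -3.57*2.53^i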